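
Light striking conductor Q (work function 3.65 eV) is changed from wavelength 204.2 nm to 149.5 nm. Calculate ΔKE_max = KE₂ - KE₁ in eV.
2.2216 eV

Using Einstein's equation: KE_max = hc/λ - φ

For λ₁ = 204.2 nm:
KE₁ = hc/λ₁ - φ = 6.0717 - 3.65 = 2.4217 eV

For λ₂ = 149.5 nm:
KE₂ = hc/λ₂ - φ = 8.2933 - 3.65 = 4.6433 eV

Change in KE:
ΔKE = KE₂ - KE₁ = 4.6433 - 2.4217 = 2.2216 eV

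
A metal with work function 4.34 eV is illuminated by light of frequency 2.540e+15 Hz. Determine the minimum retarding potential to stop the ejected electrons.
6.1646 V

The stopping potential V_s satisfies: eV_s = KE_max

First, find KE_max using Einstein's equation:
E_photon = hf = (6.626×10⁻³⁴ J·s)(2.540e+15 Hz) = 10.5046 eV
KE_max = E_photon - φ = 10.5046 - 4.34 = 6.1646 eV

Since eV_s = KE_max:
V_s = KE_max/e = 6.1646 V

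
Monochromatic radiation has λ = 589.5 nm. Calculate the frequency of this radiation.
5.0855e+14 Hz

Using the wave equation: c = fλ

Solving for frequency:
f = c/λ = (3×10⁸ m/s) / (589.5×10⁻⁹ m)
f = 5.0855e+14 Hz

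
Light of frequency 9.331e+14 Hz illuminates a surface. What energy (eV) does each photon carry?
3.8590 eV

Using E = hf:

E = hf = (6.626×10⁻³⁴ J·s)(9.331e+14 Hz)
E = 3.8590 eV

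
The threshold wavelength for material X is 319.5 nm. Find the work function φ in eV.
3.88 eV

At the threshold wavelength, photon energy equals work function:
φ = hc/λ₀

Calculating:
φ = (6.626×10⁻³⁴ J·s)(3×10⁸ m/s) / (319.5×10⁻⁹ m)
φ = 3.88 eV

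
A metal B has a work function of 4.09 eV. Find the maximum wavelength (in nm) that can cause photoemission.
303.14 nm

The threshold wavelength is when the photon energy equals the work function:
hc/λ₀ = φ

Solving for λ₀:
λ₀ = hc/φ = (6.626×10⁻³⁴ J·s)(3×10⁸ m/s) / (4.09 eV × 1.602×10⁻¹⁹ J/eV)
λ₀ = 303.14 nm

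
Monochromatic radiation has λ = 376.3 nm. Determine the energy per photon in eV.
3.2948 eV

Using E = hf = hc/λ:

E = hc/λ = (6.626×10⁻³⁴ J·s)(3×10⁸ m/s) / (376.3×10⁻⁹ m)
E = 3.2948 eV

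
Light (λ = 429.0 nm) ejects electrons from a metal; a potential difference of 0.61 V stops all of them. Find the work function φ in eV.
2.28 eV

The stopping potential gives the maximum kinetic energy: KE_max = eV_s = 0.61 eV

From Einstein's photoelectric equation: KE_max = hc/λ - φ
Rearranging: φ = hc/λ - KE_max

Calculate photon energy:
E_photon = hc/λ = (6.626×10⁻³⁴ J·s)(3×10⁸ m/s) / (429.0×10⁻⁹ m) = 2.8901 eV

Therefore:
φ = 2.8901 - 0.61 = 2.28 eV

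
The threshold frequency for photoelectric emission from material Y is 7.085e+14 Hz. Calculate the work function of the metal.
2.93 eV

At the threshold frequency, photon energy equals work function:
φ = hf₀

Calculating:
φ = (6.626×10⁻³⁴ J·s)(7.085e+14 Hz)
φ = 2.93 eV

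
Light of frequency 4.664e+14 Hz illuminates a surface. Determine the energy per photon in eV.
1.9289 eV

Using E = hf:

E = hf = (6.626×10⁻³⁴ J·s)(4.664e+14 Hz)
E = 1.9289 eV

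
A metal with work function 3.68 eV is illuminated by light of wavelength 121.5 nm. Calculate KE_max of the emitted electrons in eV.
6.5245 eV

Using Einstein's photoelectric equation: KE_max = hf - φ = hc/λ - φ

First, calculate the photon energy:
E_photon = hc/λ = (6.626×10⁻³⁴ J·s)(3×10⁸ m/s) / (121.5×10⁻⁹ m)
E_photon = 10.2045 eV

Then, the maximum kinetic energy:
KE_max = E_photon - φ = 10.2045 eV - 3.68 eV = 6.5245 eV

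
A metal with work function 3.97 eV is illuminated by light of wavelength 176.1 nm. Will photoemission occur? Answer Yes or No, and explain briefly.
Yes

For photoemission, the photon energy must exceed the work function.

Photon energy: E = hc/λ = 7.0406 eV
Work function: φ = 3.97 eV

Since E_photon (7.0406 eV) > φ (3.97 eV), photoemission WILL occur.
The threshold wavelength is λ₀ = hc/φ = 312.3 nm.
Since 176.1 nm < 312.3 nm, the light has sufficient energy.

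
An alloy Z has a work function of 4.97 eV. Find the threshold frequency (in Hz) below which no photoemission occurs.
1.2017e+15 Hz

The threshold frequency is when the photon energy equals the work function:
hf₀ = φ

Solving for f₀:
f₀ = φ/h = (4.97 eV × 1.602×10⁻¹⁹ J/eV) / (6.626×10⁻³⁴ J·s)
f₀ = 1.2017e+15 Hz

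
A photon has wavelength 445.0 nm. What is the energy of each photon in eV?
2.7862 eV

Using E = hf = hc/λ:

E = hc/λ = (6.626×10⁻³⁴ J·s)(3×10⁸ m/s) / (445.0×10⁻⁹ m)
E = 2.7862 eV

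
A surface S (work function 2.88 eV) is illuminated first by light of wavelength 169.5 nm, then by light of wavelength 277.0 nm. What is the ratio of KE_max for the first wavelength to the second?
2.7787

Using Einstein's equation: KE_max = hc/λ - φ

For λ₁ = 169.5 nm:
E₁ = hc/λ₁ = 7.3147 eV
KE₁ = E₁ - φ = 7.3147 - 2.88 = 4.4347 eV

For λ₂ = 277.0 nm:
E₂ = hc/λ₂ = 4.4760 eV
KE₂ = E₂ - φ = 4.4760 - 2.88 = 1.5960 eV

Ratio: KE₁/KE₂ = 4.4347/1.5960 = 2.7787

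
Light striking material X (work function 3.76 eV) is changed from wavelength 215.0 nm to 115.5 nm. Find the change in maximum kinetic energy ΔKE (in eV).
4.9679 eV

Using Einstein's equation: KE_max = hc/λ - φ

For λ₁ = 215.0 nm:
KE₁ = hc/λ₁ - φ = 5.7667 - 3.76 = 2.0067 eV

For λ₂ = 115.5 nm:
KE₂ = hc/λ₂ - φ = 10.7346 - 3.76 = 6.9746 eV

Change in KE:
ΔKE = KE₂ - KE₁ = 6.9746 - 2.0067 = 4.9679 eV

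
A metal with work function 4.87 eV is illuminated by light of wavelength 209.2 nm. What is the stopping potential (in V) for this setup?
1.0566 V

The stopping potential V_s satisfies: eV_s = KE_max

First, find KE_max using Einstein's equation:
E_photon = hc/λ = 5.9266 eV
KE_max = E_photon - φ = 5.9266 - 4.87 = 1.0566 eV

Since eV_s = KE_max:
V_s = KE_max/e = 1.0566 V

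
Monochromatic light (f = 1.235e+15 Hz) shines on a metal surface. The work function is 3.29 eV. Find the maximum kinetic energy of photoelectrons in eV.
1.8175 eV

Using Einstein's photoelectric equation: KE_max = hf - φ

First, calculate the photon energy:
E_photon = hf = (6.626×10⁻³⁴ J·s)(1.235e+15 Hz)
E_photon = 5.1075 eV

Then, the maximum kinetic energy:
KE_max = E_photon - φ = 5.1075 eV - 3.29 eV = 1.8175 eV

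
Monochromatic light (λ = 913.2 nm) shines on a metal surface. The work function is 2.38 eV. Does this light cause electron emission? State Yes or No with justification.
No

For photoemission, the photon energy must exceed the work function.

Photon energy: E = hc/λ = 1.3577 eV
Work function: φ = 2.38 eV

Since E_photon (1.3577 eV) < φ (2.38 eV), photoemission will NOT occur.
The threshold wavelength is λ₀ = hc/φ = 520.9 nm.
Since 913.2 nm > 520.9 nm, the photons lack sufficient energy.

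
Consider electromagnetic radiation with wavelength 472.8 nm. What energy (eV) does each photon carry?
2.6223 eV

Using E = hf = hc/λ:

E = hc/λ = (6.626×10⁻³⁴ J·s)(3×10⁸ m/s) / (472.8×10⁻⁹ m)
E = 2.6223 eV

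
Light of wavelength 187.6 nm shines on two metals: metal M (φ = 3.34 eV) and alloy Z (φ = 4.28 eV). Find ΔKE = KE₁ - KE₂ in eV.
0.9400 eV

Using KE_max = hc/λ - φ for each metal:

Photon energy: E = hc/λ = 6.6090 eV

For metal M (φ₁ = 3.34 eV):
KE₁ = E - φ₁ = 6.6090 - 3.34 = 3.2690 eV

For alloy Z (φ₂ = 4.28 eV):
KE₂ = E - φ₂ = 6.6090 - 4.28 = 2.3290 eV

Difference:
ΔKE = KE₁ - KE₂ = 3.2690 - 2.3290 = 0.9400 eV

Note: The difference equals the difference in work functions: 4.28 - 3.34 = 0.94 eV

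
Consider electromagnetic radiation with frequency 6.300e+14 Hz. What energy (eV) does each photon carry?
2.6055 eV

Using E = hf:

E = hf = (6.626×10⁻³⁴ J·s)(6.300e+14 Hz)
E = 2.6055 eV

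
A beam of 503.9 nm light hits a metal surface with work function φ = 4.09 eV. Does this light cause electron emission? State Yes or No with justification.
No

For photoemission, the photon energy must exceed the work function.

Photon energy: E = hc/λ = 2.4605 eV
Work function: φ = 4.09 eV

Since E_photon (2.4605 eV) < φ (4.09 eV), photoemission will NOT occur.
The threshold wavelength is λ₀ = hc/φ = 303.1 nm.
Since 503.9 nm > 303.1 nm, the photons lack sufficient energy.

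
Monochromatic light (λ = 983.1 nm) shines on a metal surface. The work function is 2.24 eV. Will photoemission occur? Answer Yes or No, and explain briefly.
No

For photoemission, the photon energy must exceed the work function.

Photon energy: E = hc/λ = 1.2612 eV
Work function: φ = 2.24 eV

Since E_photon (1.2612 eV) < φ (2.24 eV), photoemission will NOT occur.
The threshold wavelength is λ₀ = hc/φ = 553.5 nm.
Since 983.1 nm > 553.5 nm, the photons lack sufficient energy.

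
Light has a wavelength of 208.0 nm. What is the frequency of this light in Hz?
1.4413e+15 Hz

Using the wave equation: c = fλ

Solving for frequency:
f = c/λ = (3×10⁸ m/s) / (208.0×10⁻⁹ m)
f = 1.4413e+15 Hz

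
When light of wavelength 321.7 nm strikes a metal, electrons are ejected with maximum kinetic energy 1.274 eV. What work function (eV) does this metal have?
2.58 eV

From Einstein's photoelectric equation: KE_max = hf - φ = hc/λ - φ

Rearranging for φ:
φ = hc/λ - KE_max

Calculate photon energy:
E_photon = hc/λ = 3.8540 eV

Therefore:
φ = 3.8540 - 1.274 = 2.58 eV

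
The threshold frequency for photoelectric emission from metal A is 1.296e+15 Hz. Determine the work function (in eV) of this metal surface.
5.36 eV

At the threshold frequency, photon energy equals work function:
φ = hf₀

Calculating:
φ = (6.626×10⁻³⁴ J·s)(1.296e+15 Hz)
φ = 5.36 eV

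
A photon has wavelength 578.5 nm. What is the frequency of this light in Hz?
5.1822e+14 Hz

Using the wave equation: c = fλ

Solving for frequency:
f = c/λ = (3×10⁸ m/s) / (578.5×10⁻⁹ m)
f = 5.1822e+14 Hz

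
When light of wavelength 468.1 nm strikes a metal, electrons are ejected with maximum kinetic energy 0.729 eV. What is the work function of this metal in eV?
1.92 eV

From Einstein's photoelectric equation: KE_max = hf - φ = hc/λ - φ

Rearranging for φ:
φ = hc/λ - KE_max

Calculate photon energy:
E_photon = hc/λ = 2.6487 eV

Therefore:
φ = 2.6487 - 0.729 = 1.92 eV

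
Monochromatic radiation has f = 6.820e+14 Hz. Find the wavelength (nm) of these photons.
439.58 nm

Using the wave equation: c = fλ

Solving for wavelength:
λ = c/f = (3×10⁸ m/s) / (6.820e+14 Hz)
λ = 439.58 nm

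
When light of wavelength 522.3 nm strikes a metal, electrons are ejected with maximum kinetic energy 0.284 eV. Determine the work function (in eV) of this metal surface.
2.09 eV

From Einstein's photoelectric equation: KE_max = hf - φ = hc/λ - φ

Rearranging for φ:
φ = hc/λ - KE_max

Calculate photon energy:
E_photon = hc/λ = 2.3738 eV

Therefore:
φ = 2.3738 - 0.284 = 2.09 eV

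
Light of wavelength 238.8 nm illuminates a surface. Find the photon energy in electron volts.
5.1920 eV

Using E = hf = hc/λ:

E = hc/λ = (6.626×10⁻³⁴ J·s)(3×10⁸ m/s) / (238.8×10⁻⁹ m)
E = 5.1920 eV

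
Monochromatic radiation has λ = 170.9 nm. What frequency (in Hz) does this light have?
1.7542e+15 Hz

Using the wave equation: c = fλ

Solving for frequency:
f = c/λ = (3×10⁸ m/s) / (170.9×10⁻⁹ m)
f = 1.7542e+15 Hz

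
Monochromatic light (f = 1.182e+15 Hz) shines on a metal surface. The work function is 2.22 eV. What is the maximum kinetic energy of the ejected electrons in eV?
2.6684 eV

Using Einstein's photoelectric equation: KE_max = hf - φ

First, calculate the photon energy:
E_photon = hf = (6.626×10⁻³⁴ J·s)(1.182e+15 Hz)
E_photon = 4.8884 eV

Then, the maximum kinetic energy:
KE_max = E_photon - φ = 4.8884 eV - 2.22 eV = 2.6684 eV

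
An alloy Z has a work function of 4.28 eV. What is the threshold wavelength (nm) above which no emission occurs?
289.68 nm

The threshold wavelength is when the photon energy equals the work function:
hc/λ₀ = φ

Solving for λ₀:
λ₀ = hc/φ = (6.626×10⁻³⁴ J·s)(3×10⁸ m/s) / (4.28 eV × 1.602×10⁻¹⁹ J/eV)
λ₀ = 289.68 nm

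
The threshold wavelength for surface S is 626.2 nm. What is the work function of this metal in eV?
1.98 eV

At the threshold wavelength, photon energy equals work function:
φ = hc/λ₀

Calculating:
φ = (6.626×10⁻³⁴ J·s)(3×10⁸ m/s) / (626.2×10⁻⁹ m)
φ = 1.98 eV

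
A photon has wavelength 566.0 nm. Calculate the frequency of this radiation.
5.2967e+14 Hz

Using the wave equation: c = fλ

Solving for frequency:
f = c/λ = (3×10⁸ m/s) / (566.0×10⁻⁹ m)
f = 5.2967e+14 Hz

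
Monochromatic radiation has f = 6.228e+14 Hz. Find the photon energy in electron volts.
2.5757 eV

Using E = hf:

E = hf = (6.626×10⁻³⁴ J·s)(6.228e+14 Hz)
E = 2.5757 eV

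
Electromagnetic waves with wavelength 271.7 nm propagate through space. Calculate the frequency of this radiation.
1.1034e+15 Hz

Using the wave equation: c = fλ

Solving for frequency:
f = c/λ = (3×10⁸ m/s) / (271.7×10⁻⁹ m)
f = 1.1034e+15 Hz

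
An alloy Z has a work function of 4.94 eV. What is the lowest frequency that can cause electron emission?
1.1945e+15 Hz

The threshold frequency is when the photon energy equals the work function:
hf₀ = φ

Solving for f₀:
f₀ = φ/h = (4.94 eV × 1.602×10⁻¹⁹ J/eV) / (6.626×10⁻³⁴ J·s)
f₀ = 1.1945e+15 Hz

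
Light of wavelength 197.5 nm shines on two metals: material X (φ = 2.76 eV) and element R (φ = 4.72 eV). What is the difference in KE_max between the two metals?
1.9600 eV

Using KE_max = hc/λ - φ for each metal:

Photon energy: E = hc/λ = 6.2777 eV

For material X (φ₁ = 2.76 eV):
KE₁ = E - φ₁ = 6.2777 - 2.76 = 3.5177 eV

For element R (φ₂ = 4.72 eV):
KE₂ = E - φ₂ = 6.2777 - 4.72 = 1.5577 eV

Difference:
ΔKE = KE₁ - KE₂ = 3.5177 - 1.5577 = 1.9600 eV

Note: The difference equals the difference in work functions: 4.72 - 2.76 = 1.96 eV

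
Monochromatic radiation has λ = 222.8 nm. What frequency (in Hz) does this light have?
1.3456e+15 Hz

Using the wave equation: c = fλ

Solving for frequency:
f = c/λ = (3×10⁸ m/s) / (222.8×10⁻⁹ m)
f = 1.3456e+15 Hz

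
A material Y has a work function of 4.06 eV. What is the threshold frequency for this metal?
9.8170e+14 Hz

The threshold frequency is when the photon energy equals the work function:
hf₀ = φ

Solving for f₀:
f₀ = φ/h = (4.06 eV × 1.602×10⁻¹⁹ J/eV) / (6.626×10⁻³⁴ J·s)
f₀ = 9.8170e+14 Hz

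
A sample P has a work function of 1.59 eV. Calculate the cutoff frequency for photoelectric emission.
3.8446e+14 Hz

The threshold frequency is when the photon energy equals the work function:
hf₀ = φ

Solving for f₀:
f₀ = φ/h = (1.59 eV × 1.602×10⁻¹⁹ J/eV) / (6.626×10⁻³⁴ J·s)
f₀ = 3.8446e+14 Hz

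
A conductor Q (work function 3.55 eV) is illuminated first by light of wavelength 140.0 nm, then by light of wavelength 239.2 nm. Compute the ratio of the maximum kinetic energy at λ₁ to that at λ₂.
3.2487

Using Einstein's equation: KE_max = hc/λ - φ

For λ₁ = 140.0 nm:
E₁ = hc/λ₁ = 8.8560 eV
KE₁ = E₁ - φ = 8.8560 - 3.55 = 5.3060 eV

For λ₂ = 239.2 nm:
E₂ = hc/λ₂ = 5.1833 eV
KE₂ = E₂ - φ = 5.1833 - 3.55 = 1.6333 eV

Ratio: KE₁/KE₂ = 5.3060/1.6333 = 3.2487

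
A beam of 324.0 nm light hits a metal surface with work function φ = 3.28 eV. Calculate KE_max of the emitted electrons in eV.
0.5467 eV

Using Einstein's photoelectric equation: KE_max = hf - φ = hc/λ - φ

First, calculate the photon energy:
E_photon = hc/λ = (6.626×10⁻³⁴ J·s)(3×10⁸ m/s) / (324.0×10⁻⁹ m)
E_photon = 3.8267 eV

Then, the maximum kinetic energy:
KE_max = E_photon - φ = 3.8267 eV - 3.28 eV = 0.5467 eV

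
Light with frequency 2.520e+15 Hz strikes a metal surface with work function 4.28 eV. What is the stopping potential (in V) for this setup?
6.1419 V

The stopping potential V_s satisfies: eV_s = KE_max

First, find KE_max using Einstein's equation:
E_photon = hf = (6.626×10⁻³⁴ J·s)(2.520e+15 Hz) = 10.4219 eV
KE_max = E_photon - φ = 10.4219 - 4.28 = 6.1419 eV

Since eV_s = KE_max:
V_s = KE_max/e = 6.1419 V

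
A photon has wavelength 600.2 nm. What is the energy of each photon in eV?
2.0657 eV

Using E = hf = hc/λ:

E = hc/λ = (6.626×10⁻³⁴ J·s)(3×10⁸ m/s) / (600.2×10⁻⁹ m)
E = 2.0657 eV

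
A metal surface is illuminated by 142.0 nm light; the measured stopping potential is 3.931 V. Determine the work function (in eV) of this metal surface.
4.80 eV

The stopping potential gives the maximum kinetic energy: KE_max = eV_s = 3.931 eV

From Einstein's photoelectric equation: KE_max = hc/λ - φ
Rearranging: φ = hc/λ - KE_max

Calculate photon energy:
E_photon = hc/λ = (6.626×10⁻³⁴ J·s)(3×10⁸ m/s) / (142.0×10⁻⁹ m) = 8.7313 eV

Therefore:
φ = 8.7313 - 3.931 = 4.80 eV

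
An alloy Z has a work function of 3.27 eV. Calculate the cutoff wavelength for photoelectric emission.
379.16 nm

The threshold wavelength is when the photon energy equals the work function:
hc/λ₀ = φ

Solving for λ₀:
λ₀ = hc/φ = (6.626×10⁻³⁴ J·s)(3×10⁸ m/s) / (3.27 eV × 1.602×10⁻¹⁹ J/eV)
λ₀ = 379.16 nm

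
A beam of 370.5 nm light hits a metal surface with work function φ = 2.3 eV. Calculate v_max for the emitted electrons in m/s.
6.0670e+05 m/s

First, find the maximum kinetic energy:
E_photon = hc/λ = 3.3464 eV
KE_max = E_photon - φ = 3.3464 - 2.3 = 1.0464 eV

Convert to Joules: KE_max = 1.0464 × 1.602×10⁻¹⁹ J = 1.6765e-19 J

Then use KE = ½mv² to find velocity:
v = √(2·KE/m) = √(2 × 1.6765e-19 J / 9.109e-31 kg)
v = 6.0670e+05 m/s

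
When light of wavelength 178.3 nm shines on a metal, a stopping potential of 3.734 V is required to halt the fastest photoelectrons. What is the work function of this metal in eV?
3.22 eV

The stopping potential gives the maximum kinetic energy: KE_max = eV_s = 3.734 eV

From Einstein's photoelectric equation: KE_max = hc/λ - φ
Rearranging: φ = hc/λ - KE_max

Calculate photon energy:
E_photon = hc/λ = (6.626×10⁻³⁴ J·s)(3×10⁸ m/s) / (178.3×10⁻⁹ m) = 6.9537 eV

Therefore:
φ = 6.9537 - 3.734 = 3.22 eV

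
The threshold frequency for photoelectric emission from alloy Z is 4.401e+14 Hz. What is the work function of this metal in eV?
1.82 eV

At the threshold frequency, photon energy equals work function:
φ = hf₀

Calculating:
φ = (6.626×10⁻³⁴ J·s)(4.401e+14 Hz)
φ = 1.82 eV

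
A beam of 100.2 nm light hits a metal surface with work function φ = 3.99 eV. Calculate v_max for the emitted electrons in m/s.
1.7173e+06 m/s

First, find the maximum kinetic energy:
E_photon = hc/λ = 12.3737 eV
KE_max = E_photon - φ = 12.3737 - 3.99 = 8.3837 eV

Convert to Joules: KE_max = 8.3837 × 1.602×10⁻¹⁹ J = 1.3432e-18 J

Then use KE = ½mv² to find velocity:
v = √(2·KE/m) = √(2 × 1.3432e-18 J / 9.109e-31 kg)
v = 1.7173e+06 m/s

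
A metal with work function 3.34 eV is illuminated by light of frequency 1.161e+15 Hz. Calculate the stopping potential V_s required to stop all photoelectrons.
1.4615 V

The stopping potential V_s satisfies: eV_s = KE_max

First, find KE_max using Einstein's equation:
E_photon = hf = (6.626×10⁻³⁴ J·s)(1.161e+15 Hz) = 4.8015 eV
KE_max = E_photon - φ = 4.8015 - 3.34 = 1.4615 eV

Since eV_s = KE_max:
V_s = KE_max/e = 1.4615 V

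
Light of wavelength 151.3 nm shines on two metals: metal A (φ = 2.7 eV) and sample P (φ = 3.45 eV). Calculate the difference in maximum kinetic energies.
0.7500 eV

Using KE_max = hc/λ - φ for each metal:

Photon energy: E = hc/λ = 8.1946 eV

For metal A (φ₁ = 2.7 eV):
KE₁ = E - φ₁ = 8.1946 - 2.7 = 5.4946 eV

For sample P (φ₂ = 3.45 eV):
KE₂ = E - φ₂ = 8.1946 - 3.45 = 4.7446 eV

Difference:
ΔKE = KE₁ - KE₂ = 5.4946 - 4.7446 = 0.7500 eV

Note: The difference equals the difference in work functions: 3.45 - 2.7 = 0.75 eV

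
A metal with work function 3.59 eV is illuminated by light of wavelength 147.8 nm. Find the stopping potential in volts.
4.7986 V

The stopping potential V_s satisfies: eV_s = KE_max

First, find KE_max using Einstein's equation:
E_photon = hc/λ = 8.3886 eV
KE_max = E_photon - φ = 8.3886 - 3.59 = 4.7986 eV

Since eV_s = KE_max:
V_s = KE_max/e = 4.7986 V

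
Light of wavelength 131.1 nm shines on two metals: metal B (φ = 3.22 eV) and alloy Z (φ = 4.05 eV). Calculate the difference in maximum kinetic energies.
0.8300 eV

Using KE_max = hc/λ - φ for each metal:

Photon energy: E = hc/λ = 9.4572 eV

For metal B (φ₁ = 3.22 eV):
KE₁ = E - φ₁ = 9.4572 - 3.22 = 6.2372 eV

For alloy Z (φ₂ = 4.05 eV):
KE₂ = E - φ₂ = 9.4572 - 4.05 = 5.4072 eV

Difference:
ΔKE = KE₁ - KE₂ = 6.2372 - 5.4072 = 0.8300 eV

Note: The difference equals the difference in work functions: 4.05 - 3.22 = 0.83 eV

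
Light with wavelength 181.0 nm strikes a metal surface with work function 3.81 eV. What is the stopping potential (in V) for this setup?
3.0400 V

The stopping potential V_s satisfies: eV_s = KE_max

First, find KE_max using Einstein's equation:
E_photon = hc/λ = 6.8500 eV
KE_max = E_photon - φ = 6.8500 - 3.81 = 3.0400 eV

Since eV_s = KE_max:
V_s = KE_max/e = 3.0400 V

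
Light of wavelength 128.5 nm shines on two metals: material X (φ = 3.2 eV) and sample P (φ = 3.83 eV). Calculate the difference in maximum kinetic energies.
0.6300 eV

Using KE_max = hc/λ - φ for each metal:

Photon energy: E = hc/λ = 9.6486 eV

For material X (φ₁ = 3.2 eV):
KE₁ = E - φ₁ = 9.6486 - 3.2 = 6.4486 eV

For sample P (φ₂ = 3.83 eV):
KE₂ = E - φ₂ = 9.6486 - 3.83 = 5.8186 eV

Difference:
ΔKE = KE₁ - KE₂ = 6.4486 - 5.8186 = 0.6300 eV

Note: The difference equals the difference in work functions: 3.83 - 3.2 = 0.63 eV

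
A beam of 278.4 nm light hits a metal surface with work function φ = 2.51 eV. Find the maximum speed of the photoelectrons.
8.2682e+05 m/s

First, find the maximum kinetic energy:
E_photon = hc/λ = 4.4535 eV
KE_max = E_photon - φ = 4.4535 - 2.51 = 1.9435 eV

Convert to Joules: KE_max = 1.9435 × 1.602×10⁻¹⁹ J = 3.1138e-19 J

Then use KE = ½mv² to find velocity:
v = √(2·KE/m) = √(2 × 3.1138e-19 J / 9.109e-31 kg)
v = 8.2682e+05 m/s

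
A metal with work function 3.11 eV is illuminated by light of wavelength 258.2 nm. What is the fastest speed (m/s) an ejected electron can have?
7.7145e+05 m/s

First, find the maximum kinetic energy:
E_photon = hc/λ = 4.8019 eV
KE_max = E_photon - φ = 4.8019 - 3.11 = 1.6919 eV

Convert to Joules: KE_max = 1.6919 × 1.602×10⁻¹⁹ J = 2.7107e-19 J

Then use KE = ½mv² to find velocity:
v = √(2·KE/m) = √(2 × 2.7107e-19 J / 9.109e-31 kg)
v = 7.7145e+05 m/s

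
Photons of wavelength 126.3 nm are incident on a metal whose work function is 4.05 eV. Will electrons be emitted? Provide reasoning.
Yes

For photoemission, the photon energy must exceed the work function.

Photon energy: E = hc/λ = 9.8166 eV
Work function: φ = 4.05 eV

Since E_photon (9.8166 eV) > φ (4.05 eV), photoemission WILL occur.
The threshold wavelength is λ₀ = hc/φ = 306.1 nm.
Since 126.3 nm < 306.1 nm, the light has sufficient energy.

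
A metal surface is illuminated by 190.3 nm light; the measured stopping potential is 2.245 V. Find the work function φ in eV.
4.27 eV

The stopping potential gives the maximum kinetic energy: KE_max = eV_s = 2.245 eV

From Einstein's photoelectric equation: KE_max = hc/λ - φ
Rearranging: φ = hc/λ - KE_max

Calculate photon energy:
E_photon = hc/λ = (6.626×10⁻³⁴ J·s)(3×10⁸ m/s) / (190.3×10⁻⁹ m) = 6.5152 eV

Therefore:
φ = 6.5152 - 2.245 = 4.27 eV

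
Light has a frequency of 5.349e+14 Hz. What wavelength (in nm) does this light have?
560.46 nm

Using the wave equation: c = fλ

Solving for wavelength:
λ = c/f = (3×10⁸ m/s) / (5.349e+14 Hz)
λ = 560.46 nm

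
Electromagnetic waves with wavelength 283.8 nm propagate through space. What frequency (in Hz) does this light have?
1.0564e+15 Hz

Using the wave equation: c = fλ

Solving for frequency:
f = c/λ = (3×10⁸ m/s) / (283.8×10⁻⁹ m)
f = 1.0564e+15 Hz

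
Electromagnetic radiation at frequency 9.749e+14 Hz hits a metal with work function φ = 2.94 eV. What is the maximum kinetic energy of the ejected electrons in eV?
1.0919 eV

Using Einstein's photoelectric equation: KE_max = hf - φ

First, calculate the photon energy:
E_photon = hf = (6.626×10⁻³⁴ J·s)(9.749e+14 Hz)
E_photon = 4.0319 eV

Then, the maximum kinetic energy:
KE_max = E_photon - φ = 4.0319 eV - 2.94 eV = 1.0919 eV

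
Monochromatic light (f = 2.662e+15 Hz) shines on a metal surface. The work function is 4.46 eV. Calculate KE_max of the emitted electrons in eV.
6.5491 eV

Using Einstein's photoelectric equation: KE_max = hf - φ

First, calculate the photon energy:
E_photon = hf = (6.626×10⁻³⁴ J·s)(2.662e+15 Hz)
E_photon = 11.0091 eV

Then, the maximum kinetic energy:
KE_max = E_photon - φ = 11.0091 eV - 4.46 eV = 6.5491 eV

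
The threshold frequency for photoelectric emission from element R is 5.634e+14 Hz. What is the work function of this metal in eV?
2.33 eV

At the threshold frequency, photon energy equals work function:
φ = hf₀

Calculating:
φ = (6.626×10⁻³⁴ J·s)(5.634e+14 Hz)
φ = 2.33 eV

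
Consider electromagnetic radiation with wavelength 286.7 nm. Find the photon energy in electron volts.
4.3245 eV

Using E = hf = hc/λ:

E = hc/λ = (6.626×10⁻³⁴ J·s)(3×10⁸ m/s) / (286.7×10⁻⁹ m)
E = 4.3245 eV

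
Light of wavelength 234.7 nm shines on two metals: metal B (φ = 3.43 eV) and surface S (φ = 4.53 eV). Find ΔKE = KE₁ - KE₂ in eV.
1.1000 eV

Using KE_max = hc/λ - φ for each metal:

Photon energy: E = hc/λ = 5.2827 eV

For metal B (φ₁ = 3.43 eV):
KE₁ = E - φ₁ = 5.2827 - 3.43 = 1.8527 eV

For surface S (φ₂ = 4.53 eV):
KE₂ = E - φ₂ = 5.2827 - 4.53 = 0.7527 eV

Difference:
ΔKE = KE₁ - KE₂ = 1.8527 - 0.7527 = 1.1000 eV

Note: The difference equals the difference in work functions: 4.53 - 3.43 = 1.10 eV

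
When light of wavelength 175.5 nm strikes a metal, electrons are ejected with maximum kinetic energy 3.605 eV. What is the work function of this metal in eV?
3.46 eV

From Einstein's photoelectric equation: KE_max = hf - φ = hc/λ - φ

Rearranging for φ:
φ = hc/λ - KE_max

Calculate photon energy:
E_photon = hc/λ = 7.0646 eV

Therefore:
φ = 7.0646 - 3.605 = 3.46 eV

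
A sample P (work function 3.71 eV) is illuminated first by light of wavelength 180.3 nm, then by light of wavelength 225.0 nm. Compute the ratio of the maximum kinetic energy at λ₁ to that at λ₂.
1.7588

Using Einstein's equation: KE_max = hc/λ - φ

For λ₁ = 180.3 nm:
E₁ = hc/λ₁ = 6.8766 eV
KE₁ = E₁ - φ = 6.8766 - 3.71 = 3.1666 eV

For λ₂ = 225.0 nm:
E₂ = hc/λ₂ = 5.5104 eV
KE₂ = E₂ - φ = 5.5104 - 3.71 = 1.8004 eV

Ratio: KE₁/KE₂ = 3.1666/1.8004 = 1.7588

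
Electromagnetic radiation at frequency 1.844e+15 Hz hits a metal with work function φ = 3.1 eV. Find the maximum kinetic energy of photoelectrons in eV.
4.5262 eV

Using Einstein's photoelectric equation: KE_max = hf - φ

First, calculate the photon energy:
E_photon = hf = (6.626×10⁻³⁴ J·s)(1.844e+15 Hz)
E_photon = 7.6262 eV

Then, the maximum kinetic energy:
KE_max = E_photon - φ = 7.6262 eV - 3.1 eV = 4.5262 eV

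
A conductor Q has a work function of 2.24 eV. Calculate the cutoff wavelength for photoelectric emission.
553.50 nm

The threshold wavelength is when the photon energy equals the work function:
hc/λ₀ = φ

Solving for λ₀:
λ₀ = hc/φ = (6.626×10⁻³⁴ J·s)(3×10⁸ m/s) / (2.24 eV × 1.602×10⁻¹⁹ J/eV)
λ₀ = 553.50 nm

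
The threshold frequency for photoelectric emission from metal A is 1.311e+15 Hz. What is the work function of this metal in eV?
5.42 eV

At the threshold frequency, photon energy equals work function:
φ = hf₀

Calculating:
φ = (6.626×10⁻³⁴ J·s)(1.311e+15 Hz)
φ = 5.42 eV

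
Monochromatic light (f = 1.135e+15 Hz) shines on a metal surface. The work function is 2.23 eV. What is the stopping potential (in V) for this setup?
2.4640 V

The stopping potential V_s satisfies: eV_s = KE_max

First, find KE_max using Einstein's equation:
E_photon = hf = (6.626×10⁻³⁴ J·s)(1.135e+15 Hz) = 4.6940 eV
KE_max = E_photon - φ = 4.6940 - 2.23 = 2.4640 eV

Since eV_s = KE_max:
V_s = KE_max/e = 2.4640 V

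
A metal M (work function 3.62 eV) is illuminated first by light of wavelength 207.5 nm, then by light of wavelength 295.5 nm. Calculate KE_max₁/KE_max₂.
4.0906

Using Einstein's equation: KE_max = hc/λ - φ

For λ₁ = 207.5 nm:
E₁ = hc/λ₁ = 5.9751 eV
KE₁ = E₁ - φ = 5.9751 - 3.62 = 2.3551 eV

For λ₂ = 295.5 nm:
E₂ = hc/λ₂ = 4.1957 eV
KE₂ = E₂ - φ = 4.1957 - 3.62 = 0.5757 eV

Ratio: KE₁/KE₂ = 2.3551/0.5757 = 4.0906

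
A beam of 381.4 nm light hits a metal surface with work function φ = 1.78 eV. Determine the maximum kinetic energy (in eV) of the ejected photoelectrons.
1.4708 eV

Using Einstein's photoelectric equation: KE_max = hf - φ = hc/λ - φ

First, calculate the photon energy:
E_photon = hc/λ = (6.626×10⁻³⁴ J·s)(3×10⁸ m/s) / (381.4×10⁻⁹ m)
E_photon = 3.2508 eV

Then, the maximum kinetic energy:
KE_max = E_photon - φ = 3.2508 eV - 1.78 eV = 1.4708 eV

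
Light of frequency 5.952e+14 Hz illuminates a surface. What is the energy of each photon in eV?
2.4615 eV

Using E = hf:

E = hf = (6.626×10⁻³⁴ J·s)(5.952e+14 Hz)
E = 2.4615 eV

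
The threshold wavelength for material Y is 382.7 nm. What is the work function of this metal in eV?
3.24 eV

At the threshold wavelength, photon energy equals work function:
φ = hc/λ₀

Calculating:
φ = (6.626×10⁻³⁴ J·s)(3×10⁸ m/s) / (382.7×10⁻⁹ m)
φ = 3.24 eV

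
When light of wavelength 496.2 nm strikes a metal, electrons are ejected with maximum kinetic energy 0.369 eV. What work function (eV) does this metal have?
2.13 eV

From Einstein's photoelectric equation: KE_max = hf - φ = hc/λ - φ

Rearranging for φ:
φ = hc/λ - KE_max

Calculate photon energy:
E_photon = hc/λ = 2.4987 eV

Therefore:
φ = 2.4987 - 0.369 = 2.13 eV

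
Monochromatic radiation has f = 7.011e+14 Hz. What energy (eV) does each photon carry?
2.8995 eV

Using E = hf:

E = hf = (6.626×10⁻³⁴ J·s)(7.011e+14 Hz)
E = 2.8995 eV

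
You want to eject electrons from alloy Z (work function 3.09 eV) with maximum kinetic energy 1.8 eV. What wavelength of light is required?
253.55 nm

From Einstein's equation: KE_max = hc/λ - φ

Rearranging for λ:
hc/λ = KE_max + φ
λ = hc/(KE_max + φ)

Required photon energy:
E_photon = KE_max + φ = 1.8 + 3.09 = 4.89 eV

Required wavelength:
λ = hc/E_photon = (6.626×10⁻³⁴)(3×10⁸) / (4.89 × 1.602×10⁻¹⁹)
λ = 253.55 nm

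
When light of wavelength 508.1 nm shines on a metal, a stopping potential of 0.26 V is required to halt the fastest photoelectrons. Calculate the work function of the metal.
2.18 eV

The stopping potential gives the maximum kinetic energy: KE_max = eV_s = 0.26 eV

From Einstein's photoelectric equation: KE_max = hc/λ - φ
Rearranging: φ = hc/λ - KE_max

Calculate photon energy:
E_photon = hc/λ = (6.626×10⁻³⁴ J·s)(3×10⁸ m/s) / (508.1×10⁻⁹ m) = 2.4402 eV

Therefore:
φ = 2.4402 - 0.26 = 2.18 eV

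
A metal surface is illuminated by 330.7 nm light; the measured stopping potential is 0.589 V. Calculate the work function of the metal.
3.16 eV

The stopping potential gives the maximum kinetic energy: KE_max = eV_s = 0.589 eV

From Einstein's photoelectric equation: KE_max = hc/λ - φ
Rearranging: φ = hc/λ - KE_max

Calculate photon energy:
E_photon = hc/λ = (6.626×10⁻³⁴ J·s)(3×10⁸ m/s) / (330.7×10⁻⁹ m) = 3.7491 eV

Therefore:
φ = 3.7491 - 0.589 = 3.16 eV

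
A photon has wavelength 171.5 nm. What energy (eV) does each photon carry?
7.2294 eV

Using E = hf = hc/λ:

E = hc/λ = (6.626×10⁻³⁴ J·s)(3×10⁸ m/s) / (171.5×10⁻⁹ m)
E = 7.2294 eV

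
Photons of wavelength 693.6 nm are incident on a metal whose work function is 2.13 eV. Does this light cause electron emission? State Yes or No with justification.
No

For photoemission, the photon energy must exceed the work function.

Photon energy: E = hc/λ = 1.7875 eV
Work function: φ = 2.13 eV

Since E_photon (1.7875 eV) < φ (2.13 eV), photoemission will NOT occur.
The threshold wavelength is λ₀ = hc/φ = 582.1 nm.
Since 693.6 nm > 582.1 nm, the photons lack sufficient energy.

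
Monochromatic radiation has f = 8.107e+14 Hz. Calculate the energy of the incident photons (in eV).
3.3528 eV

Using E = hf:

E = hf = (6.626×10⁻³⁴ J·s)(8.107e+14 Hz)
E = 3.3528 eV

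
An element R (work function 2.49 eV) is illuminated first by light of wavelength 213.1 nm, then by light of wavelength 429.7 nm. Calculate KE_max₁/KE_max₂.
8.4178

Using Einstein's equation: KE_max = hc/λ - φ

For λ₁ = 213.1 nm:
E₁ = hc/λ₁ = 5.8181 eV
KE₁ = E₁ - φ = 5.8181 - 2.49 = 3.3281 eV

For λ₂ = 429.7 nm:
E₂ = hc/λ₂ = 2.8854 eV
KE₂ = E₂ - φ = 2.8854 - 2.49 = 0.3954 eV

Ratio: KE₁/KE₂ = 3.3281/0.3954 = 8.4178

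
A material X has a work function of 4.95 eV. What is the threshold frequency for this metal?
1.1969e+15 Hz

The threshold frequency is when the photon energy equals the work function:
hf₀ = φ

Solving for f₀:
f₀ = φ/h = (4.95 eV × 1.602×10⁻¹⁹ J/eV) / (6.626×10⁻³⁴ J·s)
f₀ = 1.1969e+15 Hz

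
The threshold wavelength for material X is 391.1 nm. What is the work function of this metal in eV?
3.17 eV

At the threshold wavelength, photon energy equals work function:
φ = hc/λ₀

Calculating:
φ = (6.626×10⁻³⁴ J·s)(3×10⁸ m/s) / (391.1×10⁻⁹ m)
φ = 3.17 eV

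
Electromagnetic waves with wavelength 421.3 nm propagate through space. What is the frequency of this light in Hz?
7.1159e+14 Hz

Using the wave equation: c = fλ

Solving for frequency:
f = c/λ = (3×10⁸ m/s) / (421.3×10⁻⁹ m)
f = 7.1159e+14 Hz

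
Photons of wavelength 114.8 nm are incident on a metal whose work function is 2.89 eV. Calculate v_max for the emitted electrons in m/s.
1.6681e+06 m/s

First, find the maximum kinetic energy:
E_photon = hc/λ = 10.8000 eV
KE_max = E_photon - φ = 10.8000 - 2.89 = 7.9100 eV

Convert to Joules: KE_max = 7.9100 × 1.602×10⁻¹⁹ J = 1.2673e-18 J

Then use KE = ½mv² to find velocity:
v = √(2·KE/m) = √(2 × 1.2673e-18 J / 9.109e-31 kg)
v = 1.6681e+06 m/s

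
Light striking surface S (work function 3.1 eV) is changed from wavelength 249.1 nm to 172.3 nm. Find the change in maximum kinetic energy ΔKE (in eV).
2.2185 eV

Using Einstein's equation: KE_max = hc/λ - φ

For λ₁ = 249.1 nm:
KE₁ = hc/λ₁ - φ = 4.9773 - 3.1 = 1.8773 eV

For λ₂ = 172.3 nm:
KE₂ = hc/λ₂ - φ = 7.1958 - 3.1 = 4.0958 eV

Change in KE:
ΔKE = KE₂ - KE₁ = 4.0958 - 1.8773 = 2.2185 eV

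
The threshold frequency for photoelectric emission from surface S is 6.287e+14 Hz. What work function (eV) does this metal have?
2.60 eV

At the threshold frequency, photon energy equals work function:
φ = hf₀

Calculating:
φ = (6.626×10⁻³⁴ J·s)(6.287e+14 Hz)
φ = 2.60 eV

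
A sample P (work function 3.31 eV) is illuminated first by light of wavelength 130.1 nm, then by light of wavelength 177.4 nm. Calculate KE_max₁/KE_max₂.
1.6907

Using Einstein's equation: KE_max = hc/λ - φ

For λ₁ = 130.1 nm:
E₁ = hc/λ₁ = 9.5299 eV
KE₁ = E₁ - φ = 9.5299 - 3.31 = 6.2199 eV

For λ₂ = 177.4 nm:
E₂ = hc/λ₂ = 6.9890 eV
KE₂ = E₂ - φ = 6.9890 - 3.31 = 3.6790 eV

Ratio: KE₁/KE₂ = 6.2199/3.6790 = 1.6907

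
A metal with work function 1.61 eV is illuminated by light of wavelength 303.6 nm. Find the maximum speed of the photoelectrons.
9.3284e+05 m/s

First, find the maximum kinetic energy:
E_photon = hc/λ = 4.0838 eV
KE_max = E_photon - φ = 4.0838 - 1.61 = 2.4738 eV

Convert to Joules: KE_max = 2.4738 × 1.602×10⁻¹⁹ J = 3.9635e-19 J

Then use KE = ½mv² to find velocity:
v = √(2·KE/m) = √(2 × 3.9635e-19 J / 9.109e-31 kg)
v = 9.3284e+05 m/s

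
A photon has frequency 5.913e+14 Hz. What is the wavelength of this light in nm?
507.01 nm

Using the wave equation: c = fλ

Solving for wavelength:
λ = c/f = (3×10⁸ m/s) / (5.913e+14 Hz)
λ = 507.01 nm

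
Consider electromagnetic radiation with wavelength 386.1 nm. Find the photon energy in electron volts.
3.2112 eV

Using E = hf = hc/λ:

E = hc/λ = (6.626×10⁻³⁴ J·s)(3×10⁸ m/s) / (386.1×10⁻⁹ m)
E = 3.2112 eV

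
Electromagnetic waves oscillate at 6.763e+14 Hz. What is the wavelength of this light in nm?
443.28 nm

Using the wave equation: c = fλ

Solving for wavelength:
λ = c/f = (3×10⁸ m/s) / (6.763e+14 Hz)
λ = 443.28 nm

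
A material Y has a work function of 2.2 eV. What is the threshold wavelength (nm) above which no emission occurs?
563.56 nm

The threshold wavelength is when the photon energy equals the work function:
hc/λ₀ = φ

Solving for λ₀:
λ₀ = hc/φ = (6.626×10⁻³⁴ J·s)(3×10⁸ m/s) / (2.2 eV × 1.602×10⁻¹⁹ J/eV)
λ₀ = 563.56 nm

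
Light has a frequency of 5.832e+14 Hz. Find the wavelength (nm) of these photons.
514.05 nm

Using the wave equation: c = fλ

Solving for wavelength:
λ = c/f = (3×10⁸ m/s) / (5.832e+14 Hz)
λ = 514.05 nm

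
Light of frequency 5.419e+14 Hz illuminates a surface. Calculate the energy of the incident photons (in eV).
2.2411 eV

Using E = hf:

E = hf = (6.626×10⁻³⁴ J·s)(5.419e+14 Hz)
E = 2.2411 eV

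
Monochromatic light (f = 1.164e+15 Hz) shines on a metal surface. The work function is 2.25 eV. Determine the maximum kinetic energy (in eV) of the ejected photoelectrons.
2.5639 eV

Using Einstein's photoelectric equation: KE_max = hf - φ

First, calculate the photon energy:
E_photon = hf = (6.626×10⁻³⁴ J·s)(1.164e+15 Hz)
E_photon = 4.8139 eV

Then, the maximum kinetic energy:
KE_max = E_photon - φ = 4.8139 eV - 2.25 eV = 2.5639 eV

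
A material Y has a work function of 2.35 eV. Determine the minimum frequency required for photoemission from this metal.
5.6823e+14 Hz

The threshold frequency is when the photon energy equals the work function:
hf₀ = φ

Solving for f₀:
f₀ = φ/h = (2.35 eV × 1.602×10⁻¹⁹ J/eV) / (6.626×10⁻³⁴ J·s)
f₀ = 5.6823e+14 Hz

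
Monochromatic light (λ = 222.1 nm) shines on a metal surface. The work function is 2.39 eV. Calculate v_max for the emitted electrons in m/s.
1.0597e+06 m/s

First, find the maximum kinetic energy:
E_photon = hc/λ = 5.5824 eV
KE_max = E_photon - φ = 5.5824 - 2.39 = 3.1924 eV

Convert to Joules: KE_max = 3.1924 × 1.602×10⁻¹⁹ J = 5.1147e-19 J

Then use KE = ½mv² to find velocity:
v = √(2·KE/m) = √(2 × 5.1147e-19 J / 9.109e-31 kg)
v = 1.0597e+06 m/s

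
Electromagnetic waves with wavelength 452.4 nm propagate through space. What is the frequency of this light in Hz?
6.6267e+14 Hz

Using the wave equation: c = fλ

Solving for frequency:
f = c/λ = (3×10⁸ m/s) / (452.4×10⁻⁹ m)
f = 6.6267e+14 Hz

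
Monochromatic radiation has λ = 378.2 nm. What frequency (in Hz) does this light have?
7.9268e+14 Hz

Using the wave equation: c = fλ

Solving for frequency:
f = c/λ = (3×10⁸ m/s) / (378.2×10⁻⁹ m)
f = 7.9268e+14 Hz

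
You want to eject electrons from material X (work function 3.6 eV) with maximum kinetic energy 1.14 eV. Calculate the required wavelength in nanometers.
261.57 nm

From Einstein's equation: KE_max = hc/λ - φ

Rearranging for λ:
hc/λ = KE_max + φ
λ = hc/(KE_max + φ)

Required photon energy:
E_photon = KE_max + φ = 1.14 + 3.6 = 4.74 eV

Required wavelength:
λ = hc/E_photon = (6.626×10⁻³⁴)(3×10⁸) / (4.74 × 1.602×10⁻¹⁹)
λ = 261.57 nm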